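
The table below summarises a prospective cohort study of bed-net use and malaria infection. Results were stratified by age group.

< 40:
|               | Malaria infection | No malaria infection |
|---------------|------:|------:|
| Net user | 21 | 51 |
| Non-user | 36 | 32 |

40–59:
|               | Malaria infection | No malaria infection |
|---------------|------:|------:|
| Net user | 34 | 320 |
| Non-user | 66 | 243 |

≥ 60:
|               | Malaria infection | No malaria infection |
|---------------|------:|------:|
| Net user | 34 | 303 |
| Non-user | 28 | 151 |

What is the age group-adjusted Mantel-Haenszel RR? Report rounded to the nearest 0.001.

0.525

RR_MH = Σ(aᵢ·n₀ᵢ/nᵢ) / Σ(cᵢ·n₁ᵢ/nᵢ), with n₁ᵢ = aᵢ+bᵢ (exposed), n₀ᵢ = cᵢ+dᵢ (unexposed), nᵢ = n₁ᵢ+n₀ᵢ.
Stratum 1 (< 40): n₁ = 72, n₀ = 68, n = 140; a·n₀/n = 21·68/140 = 10.2000; c·n₁/n = 36·72/140 = 18.5143
Stratum 2 (40–59): n₁ = 354, n₀ = 309, n = 663; a·n₀/n = 34·309/663 = 15.8462; c·n₁/n = 66·354/663 = 35.2398
Stratum 3 (≥ 60): n₁ = 337, n₀ = 179, n = 516; a·n₀/n = 34·179/516 = 11.7946; c·n₁/n = 28·337/516 = 18.2868
RR_MH = (10.2000 + 15.8462 + 11.7946) / (18.5143 + 35.2398 + 18.2868) = 37.8407 / 72.0409 = 0.52527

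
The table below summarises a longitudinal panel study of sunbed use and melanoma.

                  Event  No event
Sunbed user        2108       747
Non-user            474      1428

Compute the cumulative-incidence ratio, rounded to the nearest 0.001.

2.963

Cells: a = 2108, b = 747, c = 474, d = 1428.
Risk in exposed = 2108/2855 = 0.73835; risk in unexposed = 474/1902 = 0.24921.
RR = 0.73835 / 0.24921 = 2.96276
The risk among the exposed is 2.96 times that among the unexposed.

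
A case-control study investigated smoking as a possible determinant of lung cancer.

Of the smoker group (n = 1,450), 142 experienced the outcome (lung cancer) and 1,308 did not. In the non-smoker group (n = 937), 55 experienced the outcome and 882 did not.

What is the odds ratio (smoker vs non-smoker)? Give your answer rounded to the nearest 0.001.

From the description: a = 142, b = 1308, c = 55, d = 882.
OR = (a·d)/(b·c) = (142 × 882) / (1308 × 55) = 125244 / 71940 = 1.74095
The odds of lung cancer are about 1.74 times as high in the smoker group.

1.741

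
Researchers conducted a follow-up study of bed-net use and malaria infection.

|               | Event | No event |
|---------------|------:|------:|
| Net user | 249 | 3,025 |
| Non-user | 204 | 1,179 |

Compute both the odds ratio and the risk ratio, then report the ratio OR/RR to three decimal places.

Cells: a = 249, b = 3025, c = 204, d = 1179.
OR = (249·1179)/(3025·204) = 293571/617100 = 0.47573
Risk in exposed = 249/3274 = 0.07605; risk in unexposed = 204/1383 = 0.14751; RR = 0.51560
OR/RR = 0.47573 / 0.51560 = 0.92267
The outcome is not rare, so the OR lies further from 1 than the RR.

0.923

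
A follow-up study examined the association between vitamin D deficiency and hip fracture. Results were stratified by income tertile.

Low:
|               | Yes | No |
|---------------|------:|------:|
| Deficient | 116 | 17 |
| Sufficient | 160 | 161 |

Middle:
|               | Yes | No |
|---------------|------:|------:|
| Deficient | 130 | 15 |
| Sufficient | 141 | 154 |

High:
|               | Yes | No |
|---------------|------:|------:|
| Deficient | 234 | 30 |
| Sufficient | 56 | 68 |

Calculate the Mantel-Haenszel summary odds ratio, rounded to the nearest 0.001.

8.438

OR_MH = Σ(aᵢdᵢ/nᵢ) / Σ(bᵢcᵢ/nᵢ), where nᵢ is the stratum total.
Stratum 1 (Low): n = 454; a·d/n = 116·161/454 = 41.1366; b·c/n = 17·160/454 = 5.9912
Stratum 2 (Middle): n = 440; a·d/n = 130·154/440 = 45.5000; b·c/n = 15·141/440 = 4.8068
Stratum 3 (High): n = 388; a·d/n = 234·68/388 = 41.0103; b·c/n = 30·56/388 = 4.3299
OR_MH = (41.1366 + 45.5000 + 41.0103) / (5.9912 + 4.8068 + 4.3299) = 127.6469 / 15.1279 = 8.43784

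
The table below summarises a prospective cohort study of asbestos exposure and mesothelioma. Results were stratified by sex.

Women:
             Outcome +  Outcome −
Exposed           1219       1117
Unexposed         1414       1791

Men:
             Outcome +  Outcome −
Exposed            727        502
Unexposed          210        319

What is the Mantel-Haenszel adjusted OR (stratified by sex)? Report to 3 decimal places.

OR_MH = Σ(aᵢdᵢ/nᵢ) / Σ(bᵢcᵢ/nᵢ), where nᵢ is the stratum total.
Stratum 1 (Women): n = 5541; a·d/n = 1219·1791/5541 = 394.0135; b·c/n = 1117·1414/5541 = 285.0457
Stratum 2 (Men): n = 1758; a·d/n = 727·319/1758 = 131.9187; b·c/n = 502·210/1758 = 59.9659
OR_MH = (394.0135 + 131.9187) / (285.0457 + 59.9659) = 525.9322 / 345.0115 = 1.52439

1.524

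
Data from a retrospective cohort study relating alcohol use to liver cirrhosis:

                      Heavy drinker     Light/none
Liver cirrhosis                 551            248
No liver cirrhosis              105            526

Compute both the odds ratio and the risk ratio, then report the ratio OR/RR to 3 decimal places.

4.246

Reading the table with exposure as columns: a = 551 (Heavy drinker, case), b = 105 (Heavy drinker, non-case), c = 248 (Light/none, case), d = 526.
OR = (551·526)/(105·248) = 289826/26040 = 11.13003
Risk in exposed = 551/656 = 0.83994; risk in unexposed = 248/774 = 0.32041; RR = 2.62142
OR/RR = 11.13003 / 2.62142 = 4.24580
The outcome is not rare, so the OR lies further from 1 than the RR.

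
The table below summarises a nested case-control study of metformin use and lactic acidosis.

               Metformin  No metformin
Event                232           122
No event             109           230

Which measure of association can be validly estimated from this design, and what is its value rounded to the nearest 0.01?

4.01

Reading the table with exposure as columns: a = 232 (Metformin, case), b = 109 (Metformin, non-case), c = 122 (No metformin, case), d = 230.
This is a nested case-control study: participants were sampled on outcome status, so risks in the source population cannot be estimated directly — relative risk is not valid here. The odds ratio is the appropriate measure.
OR = (a·d)/(b·c) = (232 × 230) / (109 × 122) = 53360 / 13298 = 4.01263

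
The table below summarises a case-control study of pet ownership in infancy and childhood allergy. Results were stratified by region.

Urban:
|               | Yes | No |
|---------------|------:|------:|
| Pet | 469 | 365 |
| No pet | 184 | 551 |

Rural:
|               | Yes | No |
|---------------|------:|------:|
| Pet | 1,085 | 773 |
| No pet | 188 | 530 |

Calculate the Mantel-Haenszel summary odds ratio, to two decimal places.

3.91

OR_MH = Σ(aᵢdᵢ/nᵢ) / Σ(bᵢcᵢ/nᵢ), where nᵢ is the stratum total.
Stratum 1 (Urban): n = 1569; a·d/n = 469·551/1569 = 164.7030; b·c/n = 365·184/1569 = 42.8043
Stratum 2 (Rural): n = 2576; a·d/n = 1085·530/2576 = 223.2337; b·c/n = 773·188/2576 = 56.4146
OR_MH = (164.7030 + 223.2337) / (42.8043 + 56.4146) = 387.9367 / 99.2189 = 3.90991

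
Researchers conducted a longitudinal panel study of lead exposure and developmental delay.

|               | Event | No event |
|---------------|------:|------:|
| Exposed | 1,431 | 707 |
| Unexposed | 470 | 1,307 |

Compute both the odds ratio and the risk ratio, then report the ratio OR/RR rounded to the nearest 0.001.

Cells: a = 1431, b = 707, c = 470, d = 1307.
OR = (1431·1307)/(707·470) = 1870317/332290 = 5.62857
Risk in exposed = 1431/2138 = 0.66932; risk in unexposed = 470/1777 = 0.26449; RR = 2.53059
OR/RR = 5.62857 / 2.53059 = 2.22421
The outcome is not rare, so the OR lies further from 1 than the RR.

2.224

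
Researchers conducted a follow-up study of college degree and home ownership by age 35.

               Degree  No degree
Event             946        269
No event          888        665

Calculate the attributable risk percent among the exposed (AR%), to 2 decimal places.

Reading the table with exposure as columns: a = 946 (Degree, case), b = 888 (Degree, non-case), c = 269 (No degree, case), d = 665.
Risk in exposed = 946/1834 = 0.51581; risk in unexposed = 269/934 = 0.28801.
RR = 0.51581/0.28801 = 1.79096
AR% = (RR − 1)/RR × 100 = (1.79096 − 1)/1.79096 × 100 = 44.1641%

44.16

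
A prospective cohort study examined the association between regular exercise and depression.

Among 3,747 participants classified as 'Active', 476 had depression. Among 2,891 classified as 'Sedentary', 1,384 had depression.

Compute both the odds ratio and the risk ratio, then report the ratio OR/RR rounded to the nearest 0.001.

From the description: a = 476, b = 3271, c = 1384, d = 1507.
OR = (476·1507)/(3271·1384) = 717332/4527064 = 0.15845
Risk in exposed = 476/3747 = 0.12703; risk in unexposed = 1384/2891 = 0.47873; RR = 0.26536
OR/RR = 0.15845 / 0.26536 = 0.59713
The outcome is not rare, so the OR lies further from 1 than the RR.

0.597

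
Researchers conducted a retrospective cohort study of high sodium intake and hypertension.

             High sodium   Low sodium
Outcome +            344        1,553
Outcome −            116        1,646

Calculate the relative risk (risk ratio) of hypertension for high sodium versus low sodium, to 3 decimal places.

1.540

Reading the table with exposure as columns: a = 344 (High sodium, case), b = 116 (High sodium, non-case), c = 1553 (Low sodium, case), d = 1646.
Risk in exposed = 344/460 = 0.74783; risk in unexposed = 1553/3199 = 0.48546.
RR = 0.74783 / 0.48546 = 1.54044
The risk among the exposed is 1.54 times that among the unexposed.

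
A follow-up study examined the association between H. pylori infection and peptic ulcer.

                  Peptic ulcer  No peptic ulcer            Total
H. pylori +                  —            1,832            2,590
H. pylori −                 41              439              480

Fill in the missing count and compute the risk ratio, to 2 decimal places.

The missing cell is in the exposed row: 2590 − 1832 = 758.
So a = 758, b = 1832, c = 41, d = 439.
RR = [a/(a+b)] / [c/(c+d)] = (758/2590) / (41/480) = 0.29266/0.08542 = 3.42631

3.43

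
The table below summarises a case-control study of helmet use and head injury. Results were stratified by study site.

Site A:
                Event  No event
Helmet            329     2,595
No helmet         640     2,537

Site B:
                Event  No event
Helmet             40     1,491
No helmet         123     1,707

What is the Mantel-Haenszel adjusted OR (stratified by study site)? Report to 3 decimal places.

0.481

OR_MH = Σ(aᵢdᵢ/nᵢ) / Σ(bᵢcᵢ/nᵢ), where nᵢ is the stratum total.
Stratum 1 (Site A): n = 6101; a·d/n = 329·2537/6101 = 136.8092; b·c/n = 2595·640/6101 = 272.2177
Stratum 2 (Site B): n = 3361; a·d/n = 40·1707/3361 = 20.3154; b·c/n = 1491·123/3361 = 54.5650
OR_MH = (136.8092 + 20.3154) / (272.2177 + 54.5650) = 157.1246 / 326.7827 = 0.48082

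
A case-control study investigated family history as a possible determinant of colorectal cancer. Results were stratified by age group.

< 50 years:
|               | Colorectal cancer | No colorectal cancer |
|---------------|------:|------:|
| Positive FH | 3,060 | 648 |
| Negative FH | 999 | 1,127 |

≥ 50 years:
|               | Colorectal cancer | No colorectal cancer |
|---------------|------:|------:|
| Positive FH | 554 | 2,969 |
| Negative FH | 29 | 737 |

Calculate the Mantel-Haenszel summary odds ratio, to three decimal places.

5.238

OR_MH = Σ(aᵢdᵢ/nᵢ) / Σ(bᵢcᵢ/nᵢ), where nᵢ is the stratum total.
Stratum 1 (< 50 years): n = 5834; a·d/n = 3060·1127/5834 = 591.1244; b·c/n = 648·999/5834 = 110.9619
Stratum 2 (≥ 50 years): n = 4289; a·d/n = 554·737/4289 = 95.1965; b·c/n = 2969·29/4289 = 20.0748
OR_MH = (591.1244 + 95.1965) / (110.9619 + 20.0748) = 686.3210 / 131.0368 = 5.23762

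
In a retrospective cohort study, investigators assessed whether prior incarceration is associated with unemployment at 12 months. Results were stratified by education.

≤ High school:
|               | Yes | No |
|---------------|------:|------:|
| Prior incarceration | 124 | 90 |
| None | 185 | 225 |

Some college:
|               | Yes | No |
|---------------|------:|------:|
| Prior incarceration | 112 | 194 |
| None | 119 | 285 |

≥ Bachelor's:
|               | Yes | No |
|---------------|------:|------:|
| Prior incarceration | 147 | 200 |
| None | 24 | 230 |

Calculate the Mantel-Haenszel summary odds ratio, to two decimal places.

2.17

OR_MH = Σ(aᵢdᵢ/nᵢ) / Σ(bᵢcᵢ/nᵢ), where nᵢ is the stratum total.
Stratum 1 (≤ High school): n = 624; a·d/n = 124·225/624 = 44.7115; b·c/n = 90·185/624 = 26.6827
Stratum 2 (Some college): n = 710; a·d/n = 112·285/710 = 44.9577; b·c/n = 194·119/710 = 32.5155
Stratum 3 (≥ Bachelor's): n = 601; a·d/n = 147·230/601 = 56.2562; b·c/n = 200·24/601 = 7.9867
OR_MH = (44.7115 + 44.9577 + 56.2562) / (26.6827 + 32.5155 + 7.9867) = 145.9255 / 67.1849 = 2.17200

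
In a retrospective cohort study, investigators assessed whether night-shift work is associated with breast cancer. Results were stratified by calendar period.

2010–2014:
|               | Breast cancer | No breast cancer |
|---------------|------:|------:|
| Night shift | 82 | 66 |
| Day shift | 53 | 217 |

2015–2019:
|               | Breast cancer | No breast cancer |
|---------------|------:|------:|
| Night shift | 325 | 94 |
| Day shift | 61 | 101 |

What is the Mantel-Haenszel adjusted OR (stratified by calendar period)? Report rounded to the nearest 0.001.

OR_MH = Σ(aᵢdᵢ/nᵢ) / Σ(bᵢcᵢ/nᵢ), where nᵢ is the stratum total.
Stratum 1 (2010–2014): n = 418; a·d/n = 82·217/418 = 42.5694; b·c/n = 66·53/418 = 8.3684
Stratum 2 (2015–2019): n = 581; a·d/n = 325·101/581 = 56.4974; b·c/n = 94·61/581 = 9.8692
OR_MH = (42.5694 + 56.4974) / (8.3684 + 9.8692) = 99.0668 / 18.2376 = 5.43200

5.432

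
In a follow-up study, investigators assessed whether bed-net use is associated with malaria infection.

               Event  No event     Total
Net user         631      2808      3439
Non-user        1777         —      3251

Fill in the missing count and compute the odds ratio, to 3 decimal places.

The missing cell is in the unexposed row: 3251 − 1777 = 1474.
So a = 631, b = 2808, c = 1777, d = 1474.
OR = (a·d)/(b·c) = (631 × 1474) / (2808 × 1777) = 930094 / 4989816 = 0.18640

0.186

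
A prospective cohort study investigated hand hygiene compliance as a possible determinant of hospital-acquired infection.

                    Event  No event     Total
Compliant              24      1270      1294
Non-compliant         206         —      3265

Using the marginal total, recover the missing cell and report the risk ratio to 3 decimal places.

0.294

The missing cell is in the unexposed row: 3265 − 206 = 3059.
So a = 24, b = 1270, c = 206, d = 3059.
RR = [a/(a+b)] / [c/(c+d)] = (24/1294) / (206/3265) = 0.01855/0.06309 = 0.29396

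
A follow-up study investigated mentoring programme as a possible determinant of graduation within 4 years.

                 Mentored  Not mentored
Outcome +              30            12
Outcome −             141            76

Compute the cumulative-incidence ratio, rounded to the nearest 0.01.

1.29

Reading the table with exposure as columns: a = 30 (Mentored, case), b = 141 (Mentored, non-case), c = 12 (Not mentored, case), d = 76.
Risk in exposed = 30/171 = 0.17544; risk in unexposed = 12/88 = 0.13636.
RR = 0.17544 / 0.13636 = 1.28655
The risk among the exposed is 1.29 times that among the unexposed.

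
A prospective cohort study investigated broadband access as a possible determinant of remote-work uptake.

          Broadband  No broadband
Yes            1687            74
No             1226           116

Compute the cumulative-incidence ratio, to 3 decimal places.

Reading the table with exposure as columns: a = 1687 (Broadband, case), b = 1226 (Broadband, non-case), c = 74 (No broadband, case), d = 116.
Risk in exposed = 1687/2913 = 0.57913; risk in unexposed = 74/190 = 0.38947.
RR = 0.57913 / 0.38947 = 1.48695
The risk among the exposed is 1.49 times that among the unexposed.

1.487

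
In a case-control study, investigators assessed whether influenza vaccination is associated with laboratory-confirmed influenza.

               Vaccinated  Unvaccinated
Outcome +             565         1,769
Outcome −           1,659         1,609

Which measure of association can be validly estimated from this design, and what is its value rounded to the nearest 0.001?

Reading the table with exposure as columns: a = 565 (Vaccinated, case), b = 1659 (Vaccinated, non-case), c = 1769 (Unvaccinated, case), d = 1609.
This is a case-control study: participants were sampled on outcome status, so risks in the source population cannot be estimated directly — relative risk is not valid here. The odds ratio is the appropriate measure.
OR = (a·d)/(b·c) = (565 × 1609) / (1659 × 1769) = 909085 / 2934771 = 0.30976

0.310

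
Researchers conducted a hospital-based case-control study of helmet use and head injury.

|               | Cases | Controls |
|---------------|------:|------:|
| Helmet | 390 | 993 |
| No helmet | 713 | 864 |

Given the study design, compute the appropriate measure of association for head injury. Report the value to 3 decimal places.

0.476

Cells: a = 390, b = 993, c = 713, d = 864.
This is a hospital-based case-control study: participants were sampled on outcome status, so risks in the source population cannot be estimated directly — relative risk is not valid here. The odds ratio is the appropriate measure.
OR = (a·d)/(b·c) = (390 × 864) / (993 × 713) = 336960 / 708009 = 0.47593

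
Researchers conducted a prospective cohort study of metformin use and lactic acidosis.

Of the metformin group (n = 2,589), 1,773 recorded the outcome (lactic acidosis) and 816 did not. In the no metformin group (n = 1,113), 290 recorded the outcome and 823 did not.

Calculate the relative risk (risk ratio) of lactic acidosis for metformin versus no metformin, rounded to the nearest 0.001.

2.628

From the description: a = 1773, b = 816, c = 290, d = 823.
Risk in exposed = 1773/2589 = 0.68482; risk in unexposed = 290/1113 = 0.26056.
RR = 0.68482 / 0.26056 = 2.62829
The risk among the exposed is 2.63 times that among the unexposed.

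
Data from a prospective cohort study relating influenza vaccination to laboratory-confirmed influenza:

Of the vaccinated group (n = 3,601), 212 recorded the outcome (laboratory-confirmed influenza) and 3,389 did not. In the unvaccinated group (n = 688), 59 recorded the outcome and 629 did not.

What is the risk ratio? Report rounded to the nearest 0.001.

0.687

From the description: a = 212, b = 3389, c = 59, d = 629.
Risk in exposed = 212/3601 = 0.05887; risk in unexposed = 59/688 = 0.08576.
RR = 0.05887 / 0.08576 = 0.68651
The risk is 31% lower among the exposed than among the unexposed.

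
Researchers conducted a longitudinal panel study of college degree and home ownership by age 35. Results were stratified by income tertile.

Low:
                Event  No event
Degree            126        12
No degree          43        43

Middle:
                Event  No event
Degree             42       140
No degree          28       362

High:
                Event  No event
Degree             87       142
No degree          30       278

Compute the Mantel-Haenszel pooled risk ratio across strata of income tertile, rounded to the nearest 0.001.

2.633

RR_MH = Σ(aᵢ·n₀ᵢ/nᵢ) / Σ(cᵢ·n₁ᵢ/nᵢ), with n₁ᵢ = aᵢ+bᵢ (exposed), n₀ᵢ = cᵢ+dᵢ (unexposed), nᵢ = n₁ᵢ+n₀ᵢ.
Stratum 1 (Low): n₁ = 138, n₀ = 86, n = 224; a·n₀/n = 126·86/224 = 48.3750; c·n₁/n = 43·138/224 = 26.4911
Stratum 2 (Middle): n₁ = 182, n₀ = 390, n = 572; a·n₀/n = 42·390/572 = 28.6364; c·n₁/n = 28·182/572 = 8.9091
Stratum 3 (High): n₁ = 229, n₀ = 308, n = 537; a·n₀/n = 87·308/537 = 49.8994; c·n₁/n = 30·229/537 = 12.7933
RR_MH = (48.3750 + 28.6364 + 49.8994) / (26.4911 + 8.9091 + 12.7933) = 126.9108 / 48.1935 = 2.63336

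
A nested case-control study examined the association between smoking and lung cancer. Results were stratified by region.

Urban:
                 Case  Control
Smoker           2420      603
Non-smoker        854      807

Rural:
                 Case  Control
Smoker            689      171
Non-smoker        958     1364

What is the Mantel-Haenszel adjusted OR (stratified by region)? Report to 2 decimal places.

OR_MH = Σ(aᵢdᵢ/nᵢ) / Σ(bᵢcᵢ/nᵢ), where nᵢ is the stratum total.
Stratum 1 (Urban): n = 4684; a·d/n = 2420·807/4684 = 416.9385; b·c/n = 603·854/4684 = 109.9406
Stratum 2 (Rural): n = 3182; a·d/n = 689·1364/3182 = 295.3476; b·c/n = 171·958/3182 = 51.4827
OR_MH = (416.9385 + 295.3476) / (109.9406 + 51.4827) = 712.2861 / 161.4234 = 4.41253

4.41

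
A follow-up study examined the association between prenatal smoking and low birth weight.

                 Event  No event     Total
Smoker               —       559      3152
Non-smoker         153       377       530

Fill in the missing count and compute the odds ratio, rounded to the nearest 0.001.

11.430

The missing cell is in the exposed row: 3152 − 559 = 2593.
So a = 2593, b = 559, c = 153, d = 377.
OR = (a·d)/(b·c) = (2593 × 377) / (559 × 153) = 977561 / 85527 = 11.42985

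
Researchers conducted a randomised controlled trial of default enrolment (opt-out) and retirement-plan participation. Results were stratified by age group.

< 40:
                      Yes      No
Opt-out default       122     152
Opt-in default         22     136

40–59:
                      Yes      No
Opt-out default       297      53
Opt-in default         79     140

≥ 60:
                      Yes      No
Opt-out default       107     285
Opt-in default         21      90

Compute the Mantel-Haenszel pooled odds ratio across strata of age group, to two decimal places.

OR_MH = Σ(aᵢdᵢ/nᵢ) / Σ(bᵢcᵢ/nᵢ), where nᵢ is the stratum total.
Stratum 1 (< 40): n = 432; a·d/n = 122·136/432 = 38.4074; b·c/n = 152·22/432 = 7.7407
Stratum 2 (40–59): n = 569; a·d/n = 297·140/569 = 73.0756; b·c/n = 53·79/569 = 7.3585
Stratum 3 (≥ 60): n = 503; a·d/n = 107·90/503 = 19.1451; b·c/n = 285·21/503 = 11.8986
OR_MH = (38.4074 + 73.0756 + 19.1451) / (7.7407 + 7.3585 + 11.8986) = 130.6281 / 26.9979 = 4.83846

4.84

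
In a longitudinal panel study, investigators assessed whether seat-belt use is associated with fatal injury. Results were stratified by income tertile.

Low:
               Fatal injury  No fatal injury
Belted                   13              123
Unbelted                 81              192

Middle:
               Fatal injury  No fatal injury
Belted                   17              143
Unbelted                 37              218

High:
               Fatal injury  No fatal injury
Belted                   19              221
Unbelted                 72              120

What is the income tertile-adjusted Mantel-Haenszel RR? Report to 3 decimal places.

0.340

RR_MH = Σ(aᵢ·n₀ᵢ/nᵢ) / Σ(cᵢ·n₁ᵢ/nᵢ), with n₁ᵢ = aᵢ+bᵢ (exposed), n₀ᵢ = cᵢ+dᵢ (unexposed), nᵢ = n₁ᵢ+n₀ᵢ.
Stratum 1 (Low): n₁ = 136, n₀ = 273, n = 409; a·n₀/n = 13·273/409 = 8.6773; c·n₁/n = 81·136/409 = 26.9340
Stratum 2 (Middle): n₁ = 160, n₀ = 255, n = 415; a·n₀/n = 17·255/415 = 10.4458; c·n₁/n = 37·160/415 = 14.2651
Stratum 3 (High): n₁ = 240, n₀ = 192, n = 432; a·n₀/n = 19·192/432 = 8.4444; c·n₁/n = 72·240/432 = 40.0000
RR_MH = (8.6773 + 10.4458 + 8.4444) / (26.9340 + 14.2651 + 40.0000) = 27.5675 / 81.1990 = 0.33951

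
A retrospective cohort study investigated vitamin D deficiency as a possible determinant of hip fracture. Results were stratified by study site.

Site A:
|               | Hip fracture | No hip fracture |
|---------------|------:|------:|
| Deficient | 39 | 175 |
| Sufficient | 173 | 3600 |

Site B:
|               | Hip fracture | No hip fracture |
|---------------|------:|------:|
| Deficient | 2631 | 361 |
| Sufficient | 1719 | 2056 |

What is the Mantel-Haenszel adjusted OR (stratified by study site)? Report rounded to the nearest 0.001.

OR_MH = Σ(aᵢdᵢ/nᵢ) / Σ(bᵢcᵢ/nᵢ), where nᵢ is the stratum total.
Stratum 1 (Site A): n = 3987; a·d/n = 39·3600/3987 = 35.2144; b·c/n = 175·173/3987 = 7.5934
Stratum 2 (Site B): n = 6767; a·d/n = 2631·2056/6767 = 799.3699; b·c/n = 361·1719/6767 = 91.7037
OR_MH = (35.2144 + 799.3699) / (7.5934 + 91.7037) = 834.5843 / 99.2971 = 8.40492

8.405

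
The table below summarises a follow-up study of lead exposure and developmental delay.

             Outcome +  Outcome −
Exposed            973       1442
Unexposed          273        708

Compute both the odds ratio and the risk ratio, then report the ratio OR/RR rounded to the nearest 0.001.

Cells: a = 973, b = 1442, c = 273, d = 708.
OR = (973·708)/(1442·273) = 688884/393666 = 1.74992
Risk in exposed = 973/2415 = 0.40290; risk in unexposed = 273/981 = 0.27829; RR = 1.44778
OR/RR = 1.74992 / 1.44778 = 1.20869
The outcome is not rare, so the OR lies further from 1 than the RR.

1.209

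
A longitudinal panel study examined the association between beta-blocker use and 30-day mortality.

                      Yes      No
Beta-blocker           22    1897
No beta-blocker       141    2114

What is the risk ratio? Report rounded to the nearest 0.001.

Cells: a = 22, b = 1897, c = 141, d = 2114.
Risk in exposed = 22/1919 = 0.01146; risk in unexposed = 141/2255 = 0.06253.
RR = 0.01146 / 0.06253 = 0.18335
The risk is 82% lower among the exposed than among the unexposed.

0.183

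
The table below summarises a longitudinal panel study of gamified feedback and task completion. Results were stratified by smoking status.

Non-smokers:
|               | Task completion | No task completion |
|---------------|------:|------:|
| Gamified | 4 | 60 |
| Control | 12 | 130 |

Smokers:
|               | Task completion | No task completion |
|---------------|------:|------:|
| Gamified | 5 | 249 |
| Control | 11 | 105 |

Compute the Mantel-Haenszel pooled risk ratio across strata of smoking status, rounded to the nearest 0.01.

0.38

RR_MH = Σ(aᵢ·n₀ᵢ/nᵢ) / Σ(cᵢ·n₁ᵢ/nᵢ), with n₁ᵢ = aᵢ+bᵢ (exposed), n₀ᵢ = cᵢ+dᵢ (unexposed), nᵢ = n₁ᵢ+n₀ᵢ.
Stratum 1 (Non-smokers): n₁ = 64, n₀ = 142, n = 206; a·n₀/n = 4·142/206 = 2.7573; c·n₁/n = 12·64/206 = 3.7282
Stratum 2 (Smokers): n₁ = 254, n₀ = 116, n = 370; a·n₀/n = 5·116/370 = 1.5676; c·n₁/n = 11·254/370 = 7.5514
RR_MH = (2.7573 + 1.5676) / (3.7282 + 7.5514) = 4.3248 / 11.2795 = 0.38343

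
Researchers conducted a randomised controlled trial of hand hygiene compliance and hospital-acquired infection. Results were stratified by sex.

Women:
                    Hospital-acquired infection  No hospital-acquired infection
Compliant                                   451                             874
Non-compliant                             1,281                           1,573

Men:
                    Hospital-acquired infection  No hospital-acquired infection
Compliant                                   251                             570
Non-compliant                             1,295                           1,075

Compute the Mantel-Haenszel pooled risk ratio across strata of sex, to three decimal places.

0.669

RR_MH = Σ(aᵢ·n₀ᵢ/nᵢ) / Σ(cᵢ·n₁ᵢ/nᵢ), with n₁ᵢ = aᵢ+bᵢ (exposed), n₀ᵢ = cᵢ+dᵢ (unexposed), nᵢ = n₁ᵢ+n₀ᵢ.
Stratum 1 (Women): n₁ = 1325, n₀ = 2854, n = 4179; a·n₀/n = 451·2854/4179 = 308.0053; c·n₁/n = 1281·1325/4179 = 406.1558
Stratum 2 (Men): n₁ = 821, n₀ = 2370, n = 3191; a·n₀/n = 251·2370/3191 = 186.4212; c·n₁/n = 1295·821/3191 = 333.1855
RR_MH = (308.0053 + 186.4212) / (406.1558 + 333.1855) = 494.4264 / 739.3413 = 0.66874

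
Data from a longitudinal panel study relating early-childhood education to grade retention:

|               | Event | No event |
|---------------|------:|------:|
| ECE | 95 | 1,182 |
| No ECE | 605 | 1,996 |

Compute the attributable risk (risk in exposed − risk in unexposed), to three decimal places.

-0.158

Cells: a = 95, b = 1182, c = 605, d = 1996.
Risk in exposed = 95/1277 = 0.074393; risk in unexposed = 605/2601 = 0.232603.
Risk difference = 0.074393 − 0.232603 = -0.158210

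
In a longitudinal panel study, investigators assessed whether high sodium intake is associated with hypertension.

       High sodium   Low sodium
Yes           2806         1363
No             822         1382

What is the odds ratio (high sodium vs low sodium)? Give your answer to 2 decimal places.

3.46

Reading the table with exposure as columns: a = 2806 (High sodium, case), b = 822 (High sodium, non-case), c = 1363 (Low sodium, case), d = 1382.
OR = (a·d)/(b·c) = (2806 × 1382) / (822 × 1363) = 3877892 / 1120386 = 3.46121
The odds of hypertension are about 3.46 times as high in the high sodium group.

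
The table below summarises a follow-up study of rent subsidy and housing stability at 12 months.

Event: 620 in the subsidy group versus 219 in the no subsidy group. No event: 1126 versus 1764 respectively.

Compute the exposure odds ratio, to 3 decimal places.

From the description: a = 620, b = 1126, c = 219, d = 1764.
OR = (a·d)/(b·c) = (620 × 1764) / (1126 × 219) = 1093680 / 246594 = 4.43514
The odds of housing stability at 12 months are about 4.44 times as high in the subsidy group.

4.435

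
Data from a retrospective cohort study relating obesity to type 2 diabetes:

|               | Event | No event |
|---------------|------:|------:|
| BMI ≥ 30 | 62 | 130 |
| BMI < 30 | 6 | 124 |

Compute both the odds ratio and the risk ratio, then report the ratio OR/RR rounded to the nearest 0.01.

Cells: a = 62, b = 130, c = 6, d = 124.
OR = (62·124)/(130·6) = 7688/780 = 9.85641
Risk in exposed = 62/192 = 0.32292; risk in unexposed = 6/130 = 0.04615; RR = 6.99653
OR/RR = 9.85641 / 6.99653 = 1.40876
The outcome is not rare, so the OR lies further from 1 than the RR.

1.41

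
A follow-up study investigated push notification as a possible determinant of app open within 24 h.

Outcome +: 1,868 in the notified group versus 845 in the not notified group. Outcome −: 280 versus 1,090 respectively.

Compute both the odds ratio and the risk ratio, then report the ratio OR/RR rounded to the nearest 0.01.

From the description: a = 1868, b = 280, c = 845, d = 1090.
OR = (1868·1090)/(280·845) = 2036120/236600 = 8.60575
Risk in exposed = 1868/2148 = 0.86965; risk in unexposed = 845/1935 = 0.43669; RR = 1.99144
OR/RR = 8.60575 / 1.99144 = 4.32137
The outcome is not rare, so the OR lies further from 1 than the RR.

4.32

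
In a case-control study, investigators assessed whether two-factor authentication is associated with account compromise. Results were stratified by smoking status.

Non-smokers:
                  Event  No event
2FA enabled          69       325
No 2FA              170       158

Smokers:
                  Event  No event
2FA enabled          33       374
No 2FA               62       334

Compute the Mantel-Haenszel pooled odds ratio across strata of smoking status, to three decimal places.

OR_MH = Σ(aᵢdᵢ/nᵢ) / Σ(bᵢcᵢ/nᵢ), where nᵢ is the stratum total.
Stratum 1 (Non-smokers): n = 722; a·d/n = 69·158/722 = 15.0997; b·c/n = 325·170/722 = 76.5235
Stratum 2 (Smokers): n = 803; a·d/n = 33·334/803 = 13.7260; b·c/n = 374·62/803 = 28.8767
OR_MH = (15.0997 + 13.7260) / (76.5235 + 28.8767) = 28.8258 / 105.4003 = 0.27349

0.273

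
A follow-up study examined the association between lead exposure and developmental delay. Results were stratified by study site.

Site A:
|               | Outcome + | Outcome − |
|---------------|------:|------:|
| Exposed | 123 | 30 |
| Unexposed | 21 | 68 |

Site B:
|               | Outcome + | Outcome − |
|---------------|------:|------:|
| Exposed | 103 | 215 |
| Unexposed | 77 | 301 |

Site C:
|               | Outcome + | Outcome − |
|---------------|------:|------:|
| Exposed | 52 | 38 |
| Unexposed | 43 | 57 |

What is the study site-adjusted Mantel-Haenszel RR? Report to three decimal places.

1.868

RR_MH = Σ(aᵢ·n₀ᵢ/nᵢ) / Σ(cᵢ·n₁ᵢ/nᵢ), with n₁ᵢ = aᵢ+bᵢ (exposed), n₀ᵢ = cᵢ+dᵢ (unexposed), nᵢ = n₁ᵢ+n₀ᵢ.
Stratum 1 (Site A): n₁ = 153, n₀ = 89, n = 242; a·n₀/n = 123·89/242 = 45.2355; c·n₁/n = 21·153/242 = 13.2769
Stratum 2 (Site B): n₁ = 318, n₀ = 378, n = 696; a·n₀/n = 103·378/696 = 55.9397; c·n₁/n = 77·318/696 = 35.1810
Stratum 3 (Site C): n₁ = 90, n₀ = 100, n = 190; a·n₀/n = 52·100/190 = 27.3684; c·n₁/n = 43·90/190 = 20.3684
RR_MH = (45.2355 + 55.9397 + 27.3684) / (13.2769 + 35.1810 + 20.3684) = 128.5436 / 68.8263 = 1.86765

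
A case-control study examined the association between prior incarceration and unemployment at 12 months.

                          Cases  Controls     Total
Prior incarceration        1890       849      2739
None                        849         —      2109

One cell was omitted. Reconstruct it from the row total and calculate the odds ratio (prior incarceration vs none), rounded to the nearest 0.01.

3.30

The missing cell is in the unexposed row: 2109 − 849 = 1260.
So a = 1890, b = 849, c = 849, d = 1260.
OR = (a·d)/(b·c) = (1890 × 1260) / (849 × 849) = 2381400 / 720801 = 3.30382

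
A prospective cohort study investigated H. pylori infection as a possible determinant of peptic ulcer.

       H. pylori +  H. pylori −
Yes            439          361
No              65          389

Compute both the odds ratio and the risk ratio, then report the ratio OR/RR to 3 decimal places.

4.022

Reading the table with exposure as columns: a = 439 (H. pylori +, case), b = 65 (H. pylori +, non-case), c = 361 (H. pylori −, case), d = 389.
OR = (439·389)/(65·361) = 170771/23465 = 7.27769
Risk in exposed = 439/504 = 0.87103; risk in unexposed = 361/750 = 0.48133; RR = 1.80962
OR/RR = 7.27769 / 1.80962 = 4.02166
The outcome is not rare, so the OR lies further from 1 than the RR.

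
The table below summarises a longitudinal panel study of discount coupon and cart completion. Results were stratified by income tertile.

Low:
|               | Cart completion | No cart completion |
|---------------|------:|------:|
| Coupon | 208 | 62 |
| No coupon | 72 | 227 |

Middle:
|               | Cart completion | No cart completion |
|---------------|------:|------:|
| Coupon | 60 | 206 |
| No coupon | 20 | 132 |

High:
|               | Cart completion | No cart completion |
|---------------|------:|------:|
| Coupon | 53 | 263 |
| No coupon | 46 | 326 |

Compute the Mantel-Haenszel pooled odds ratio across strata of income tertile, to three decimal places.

OR_MH = Σ(aᵢdᵢ/nᵢ) / Σ(bᵢcᵢ/nᵢ), where nᵢ is the stratum total.
Stratum 1 (Low): n = 569; a·d/n = 208·227/569 = 82.9807; b·c/n = 62·72/569 = 7.8453
Stratum 2 (Middle): n = 418; a·d/n = 60·132/418 = 18.9474; b·c/n = 206·20/418 = 9.8565
Stratum 3 (High): n = 688; a·d/n = 53·326/688 = 25.1134; b·c/n = 263·46/688 = 17.5843
OR_MH = (82.9807 + 18.9474 + 25.1134) / (7.8453 + 9.8565 + 17.5843) = 127.0414 / 35.2861 = 3.60032

3.600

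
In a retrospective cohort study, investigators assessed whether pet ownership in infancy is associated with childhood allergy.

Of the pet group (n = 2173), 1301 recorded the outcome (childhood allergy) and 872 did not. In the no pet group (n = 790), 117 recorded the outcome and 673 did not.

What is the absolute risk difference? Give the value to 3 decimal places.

0.451

From the description: a = 1301, b = 872, c = 117, d = 673.
Risk in exposed = 1301/2173 = 0.598711; risk in unexposed = 117/790 = 0.148101.
Risk difference = 0.598711 − 0.148101 = 0.450610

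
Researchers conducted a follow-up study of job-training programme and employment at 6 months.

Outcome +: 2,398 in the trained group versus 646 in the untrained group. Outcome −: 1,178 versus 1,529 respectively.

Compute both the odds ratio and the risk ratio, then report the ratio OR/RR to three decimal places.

2.134

From the description: a = 2398, b = 1178, c = 646, d = 1529.
OR = (2398·1529)/(1178·646) = 3666542/760988 = 4.81813
Risk in exposed = 2398/3576 = 0.67058; risk in unexposed = 646/2175 = 0.29701; RR = 2.25776
OR/RR = 4.81813 / 2.25776 = 2.13403
The outcome is not rare, so the OR lies further from 1 than the RR.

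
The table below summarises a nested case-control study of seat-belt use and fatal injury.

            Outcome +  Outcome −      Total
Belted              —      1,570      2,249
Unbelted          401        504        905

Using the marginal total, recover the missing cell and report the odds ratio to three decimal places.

0.544

The missing cell is in the exposed row: 2249 − 1570 = 679.
So a = 679, b = 1570, c = 401, d = 504.
OR = (a·d)/(b·c) = (679 × 504) / (1570 × 401) = 342216 / 629570 = 0.54357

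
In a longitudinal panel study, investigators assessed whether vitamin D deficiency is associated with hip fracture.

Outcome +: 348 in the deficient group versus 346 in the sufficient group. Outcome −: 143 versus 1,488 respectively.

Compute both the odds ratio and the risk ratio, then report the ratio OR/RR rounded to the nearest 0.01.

2.79

From the description: a = 348, b = 143, c = 346, d = 1488.
OR = (348·1488)/(143·346) = 517824/49478 = 10.46574
Risk in exposed = 348/491 = 0.70876; risk in unexposed = 346/1834 = 0.18866; RR = 3.75683
OR/RR = 10.46574 / 3.75683 = 2.78579
The outcome is not rare, so the OR lies further from 1 than the RR.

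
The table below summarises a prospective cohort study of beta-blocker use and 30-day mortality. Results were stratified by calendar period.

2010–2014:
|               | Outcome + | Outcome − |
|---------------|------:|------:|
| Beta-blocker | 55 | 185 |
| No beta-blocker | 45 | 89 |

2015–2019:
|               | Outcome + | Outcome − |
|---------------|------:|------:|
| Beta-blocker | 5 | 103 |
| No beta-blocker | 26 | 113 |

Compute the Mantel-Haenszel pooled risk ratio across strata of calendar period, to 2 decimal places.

0.56

RR_MH = Σ(aᵢ·n₀ᵢ/nᵢ) / Σ(cᵢ·n₁ᵢ/nᵢ), with n₁ᵢ = aᵢ+bᵢ (exposed), n₀ᵢ = cᵢ+dᵢ (unexposed), nᵢ = n₁ᵢ+n₀ᵢ.
Stratum 1 (2010–2014): n₁ = 240, n₀ = 134, n = 374; a·n₀/n = 55·134/374 = 19.7059; c·n₁/n = 45·240/374 = 28.8770
Stratum 2 (2015–2019): n₁ = 108, n₀ = 139, n = 247; a·n₀/n = 5·139/247 = 2.8138; c·n₁/n = 26·108/247 = 11.3684
RR_MH = (19.7059 + 2.8138) / (28.8770 + 11.3684) = 22.5196 / 40.2454 = 0.55956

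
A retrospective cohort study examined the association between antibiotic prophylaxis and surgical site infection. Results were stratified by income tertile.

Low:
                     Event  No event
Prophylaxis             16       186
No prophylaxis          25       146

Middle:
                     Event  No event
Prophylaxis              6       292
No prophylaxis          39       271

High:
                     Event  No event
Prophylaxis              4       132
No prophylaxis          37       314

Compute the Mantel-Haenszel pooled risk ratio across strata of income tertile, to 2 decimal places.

0.31

RR_MH = Σ(aᵢ·n₀ᵢ/nᵢ) / Σ(cᵢ·n₁ᵢ/nᵢ), with n₁ᵢ = aᵢ+bᵢ (exposed), n₀ᵢ = cᵢ+dᵢ (unexposed), nᵢ = n₁ᵢ+n₀ᵢ.
Stratum 1 (Low): n₁ = 202, n₀ = 171, n = 373; a·n₀/n = 16·171/373 = 7.3351; c·n₁/n = 25·202/373 = 13.5389
Stratum 2 (Middle): n₁ = 298, n₀ = 310, n = 608; a·n₀/n = 6·310/608 = 3.0592; c·n₁/n = 39·298/608 = 19.1151
Stratum 3 (High): n₁ = 136, n₀ = 351, n = 487; a·n₀/n = 4·351/487 = 2.8830; c·n₁/n = 37·136/487 = 10.3326
RR_MH = (7.3351 + 3.0592 + 2.8830) / (13.5389 + 19.1151 + 10.3326) = 13.2773 / 42.9867 = 0.30887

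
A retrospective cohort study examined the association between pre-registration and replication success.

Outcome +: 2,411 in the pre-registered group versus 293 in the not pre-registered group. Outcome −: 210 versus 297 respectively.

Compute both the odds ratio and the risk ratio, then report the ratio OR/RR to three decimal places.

From the description: a = 2411, b = 210, c = 293, d = 297.
OR = (2411·297)/(210·293) = 716067/61530 = 11.63769
Risk in exposed = 2411/2621 = 0.91988; risk in unexposed = 293/590 = 0.49661; RR = 1.85231
OR/RR = 11.63769 / 1.85231 = 6.28278
The outcome is not rare, so the OR lies further from 1 than the RR.

6.283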